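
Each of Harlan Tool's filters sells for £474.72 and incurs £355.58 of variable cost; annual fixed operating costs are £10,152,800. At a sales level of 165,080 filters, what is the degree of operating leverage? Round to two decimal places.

Total contribution margin = 165,080 × £119.14 = £19,667,631.20.
EBIT = £19,667,631.20 − £10,152,800 = £9,514,831.20.
DOL = contribution ÷ EBIT = £19,667,631.20 ÷ £9,514,831.20 = 2.0670.

2.07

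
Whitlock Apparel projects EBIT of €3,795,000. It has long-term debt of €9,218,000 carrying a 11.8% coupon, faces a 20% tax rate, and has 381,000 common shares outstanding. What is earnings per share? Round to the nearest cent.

€5.68

Pre-tax income = €3,795,000 − €1,087,724.00 = €2,707,276.00.
After tax at 20%: net income = €2,707,276.00 × 0.80 = €2,165,820.80.
Per share: €2,165,820.80 / 381,000 shares = €5.68.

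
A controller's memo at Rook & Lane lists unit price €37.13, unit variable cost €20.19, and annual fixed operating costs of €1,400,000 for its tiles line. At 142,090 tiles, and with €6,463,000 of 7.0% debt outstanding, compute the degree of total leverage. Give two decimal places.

4.34

At 142,090 units, contribution = 142,090 × €16.94 = €2,407,004.60.
Subtracting fixed costs: EBIT = €2,407,004.60 − €1,400,000 = €1,007,004.60. Interest = €452,410.00, so EBIT − I = €554,594.60.
DCL = contribution ÷ (EBIT − I) = €2,407,004.60 ÷ €554,594.60 = 4.3401.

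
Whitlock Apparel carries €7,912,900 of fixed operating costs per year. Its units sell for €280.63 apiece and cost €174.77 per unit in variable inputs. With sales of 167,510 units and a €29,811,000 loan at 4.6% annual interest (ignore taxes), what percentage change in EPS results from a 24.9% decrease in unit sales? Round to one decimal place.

-52.3%

Total contribution margin = 167,510 × €105.86 = €17,732,608.60.
Operating income = contribution − fixed costs = €17,732,608.60 − €7,912,900 = €9,819,708.60.
Interest = €1,371,306.00, so EBIT − I = €8,448,402.60.
DCL = total CM / (EBIT − I) = €17,732,608.60 / €8,448,402.60 = 2.0989.
%ΔEPS = DCL × %ΔSales = 2.0989 × -24.9% = -52.3%.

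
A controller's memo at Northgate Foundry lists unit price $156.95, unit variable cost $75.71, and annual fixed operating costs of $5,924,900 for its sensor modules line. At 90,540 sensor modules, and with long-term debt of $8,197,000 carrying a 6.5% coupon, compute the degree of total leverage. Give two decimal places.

8.19

At 90,540 units, contribution = 90,540 × $81.24 = $7,355,469.60.
Operating income = contribution − fixed costs = $7,355,469.60 − $5,924,900 = $1,430,569.60. Interest = $532,805.00, so EBIT − I = $897,764.60.
Degree of total leverage = total CM / (EBIT − interest) = $7,355,469.60 / $897,764.60 = 8.1931.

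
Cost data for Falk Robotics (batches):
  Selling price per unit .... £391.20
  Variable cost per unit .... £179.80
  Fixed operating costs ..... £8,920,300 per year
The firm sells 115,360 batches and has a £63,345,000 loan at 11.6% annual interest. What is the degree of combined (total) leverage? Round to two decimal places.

3.00

Total contribution margin = 115,360 × £211.40 = £24,387,104.00.
EBIT = £24,387,104.00 − £8,920,300 = £15,466,804.00. Interest = £7,348,020.00.
DOL = £24,387,104.00 ÷ £15,466,804.00 = 1.5767; DFL = £15,466,804.00 ÷ £8,118,784.00 = 1.9051.
Combined leverage = 1.5767 × 1.9051 = 3.0038.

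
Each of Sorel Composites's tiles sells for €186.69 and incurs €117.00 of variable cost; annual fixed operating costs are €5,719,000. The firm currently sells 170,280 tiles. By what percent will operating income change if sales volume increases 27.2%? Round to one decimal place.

+52.5%

Contribution at this volume is 170,280 × €69.69 = €11,866,813.20.
Operating income = contribution − fixed costs = €11,866,813.20 − €5,719,000 = €6,147,813.20.
DOL = contribution ÷ EBIT = €11,866,813.20 ÷ €6,147,813.20 = 1.9302.
Operating income changes by 1.9302 × +27.2% = +52.5%.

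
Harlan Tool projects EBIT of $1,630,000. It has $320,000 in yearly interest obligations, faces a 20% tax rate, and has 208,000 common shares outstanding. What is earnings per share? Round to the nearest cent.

Pre-tax income = $1,630,000 − $320,000.00 = $1,310,000.00.
Net income = $1,310,000.00 × (1 − 0.20) = $1,048,000.00.
EPS = $1,048,000.00 ÷ 208,000 = $5.04.

$5.04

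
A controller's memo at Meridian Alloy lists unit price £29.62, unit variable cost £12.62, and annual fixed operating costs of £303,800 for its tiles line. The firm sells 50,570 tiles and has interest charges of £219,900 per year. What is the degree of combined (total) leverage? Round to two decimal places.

2.56

Contribution at this volume is 50,570 × £17.00 = £859,690.00.
Operating income = contribution − fixed costs = £859,690.00 − £303,800 = £555,890.00. Interest = £219,900.00, so EBIT − I = £335,990.00.
Degree of total leverage = total CM / (EBIT − interest) = £859,690.00 / £335,990.00 = 2.5587.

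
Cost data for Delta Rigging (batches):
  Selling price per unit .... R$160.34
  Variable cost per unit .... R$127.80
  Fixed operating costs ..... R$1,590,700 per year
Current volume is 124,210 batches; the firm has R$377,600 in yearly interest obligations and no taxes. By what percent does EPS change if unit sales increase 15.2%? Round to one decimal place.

+29.6%

Contribution at this volume is 124,210 × R$32.54 = R$4,041,793.40.
Subtracting fixed costs: EBIT = R$4,041,793.40 − R$1,590,700 = R$2,451,093.40.
After interest of R$377,600.00, pre-tax earnings = R$2,073,493.40.
DCL = total CM / (EBIT − I) = R$4,041,793.40 / R$2,073,493.40 = 1.9493.
%ΔEPS = DCL × %ΔSales = 1.9493 × +15.2% = +29.6%.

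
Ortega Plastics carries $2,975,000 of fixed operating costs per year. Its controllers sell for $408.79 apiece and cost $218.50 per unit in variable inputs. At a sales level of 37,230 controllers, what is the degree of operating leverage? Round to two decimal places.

1.72

At 37,230 units, contribution = 37,230 × $190.29 = $7,084,496.70.
Subtracting fixed costs: EBIT = $7,084,496.70 − $2,975,000 = $4,109,496.70.
DOL = contribution ÷ EBIT = $7,084,496.70 ÷ $4,109,496.70 = 1.7239.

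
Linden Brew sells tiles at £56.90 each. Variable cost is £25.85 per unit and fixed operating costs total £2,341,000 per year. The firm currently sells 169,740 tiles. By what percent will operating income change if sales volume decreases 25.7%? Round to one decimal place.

Contribution at this volume is 169,740 × £31.05 = £5,270,427.00.
Operating income = contribution − fixed costs = £5,270,427.00 − £2,341,000 = £2,929,427.00.
So DOL = total CM / EBIT = £5,270,427.00 / £2,929,427.00 = 1.7991.
So EBIT moves 1.7991 × (-25.7%) = -46.2%.

-46.2%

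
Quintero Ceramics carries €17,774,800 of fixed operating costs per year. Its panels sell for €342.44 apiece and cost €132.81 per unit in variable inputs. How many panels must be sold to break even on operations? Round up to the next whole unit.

84,792 panels

Contribution margin per unit = €342.44 − €132.81 = €209.63.
Units to break even: €17,774,800 ÷ €209.63 = 84,791.30, rounded up to 84,792.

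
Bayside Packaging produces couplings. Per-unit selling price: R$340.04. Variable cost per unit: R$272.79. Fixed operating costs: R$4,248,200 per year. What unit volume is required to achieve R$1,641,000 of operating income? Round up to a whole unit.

87,572 couplings

Unit CM = price − variable cost = R$340.04 − R$272.79 = R$67.25.
Need Q such that Q × R$67.25 − R$4,248,200 = R$1,641,000, i.e. Q = R$5,889,200 / R$67.25 = 87,571.75 → 87,572.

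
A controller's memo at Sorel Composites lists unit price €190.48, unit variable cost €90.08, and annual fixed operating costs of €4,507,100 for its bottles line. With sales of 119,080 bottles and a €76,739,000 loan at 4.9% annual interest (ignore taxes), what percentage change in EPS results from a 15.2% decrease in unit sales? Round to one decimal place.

Total contribution margin = 119,080 × €100.40 = €11,955,632.00.
EBIT = €11,955,632.00 − €4,507,100 = €7,448,532.00.
After interest of €3,760,211.00, pre-tax earnings = €3,688,321.00.
Degree of combined leverage = contribution ÷ (EBIT − I) = €11,955,632.00 ÷ €3,688,321.00 = 3.2415.
EPS therefore changes by 3.2415 × (-15.2%) = -49.3%.

-49.3%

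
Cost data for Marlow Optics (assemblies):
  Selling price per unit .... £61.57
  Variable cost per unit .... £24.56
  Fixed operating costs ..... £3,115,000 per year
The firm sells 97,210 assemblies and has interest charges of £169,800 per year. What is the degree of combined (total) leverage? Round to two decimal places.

11.50

Total contribution margin = 97,210 × £37.01 = £3,597,742.10.
Subtracting fixed costs: EBIT = £3,597,742.10 − £3,115,000 = £482,742.10. Interest = £169,800.00.
DOL = £3,597,742.10 ÷ £482,742.10 = 7.4527; DFL = £482,742.10 ÷ £312,942.10 = 1.5426.
Combined leverage = 7.4527 × 1.5426 = 11.4965.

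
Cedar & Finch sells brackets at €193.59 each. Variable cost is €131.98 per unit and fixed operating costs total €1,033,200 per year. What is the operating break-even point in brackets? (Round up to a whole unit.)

16,771 brackets

Each unit contributes €193.59 − €131.98 = €61.61.
Units to break even: €1,033,200 ÷ €61.61 = 16,770.00, rounded up to 16,771.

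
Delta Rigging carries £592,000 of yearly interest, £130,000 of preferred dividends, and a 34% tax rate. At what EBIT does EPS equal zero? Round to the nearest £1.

Preferred dividends are paid after tax, so their pre-tax equivalent is £130,000 ÷ (1 − 0.34) = £196,969.70.
EPS = 0 when EBIT covers interest plus the pre-tax preferred burden: £592,000 + £196,969.70 = £788,969.70.

£788,970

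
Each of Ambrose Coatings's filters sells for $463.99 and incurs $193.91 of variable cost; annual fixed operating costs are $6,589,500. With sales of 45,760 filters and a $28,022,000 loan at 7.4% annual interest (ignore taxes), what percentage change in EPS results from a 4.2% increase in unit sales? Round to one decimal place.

+14.0%

Contribution at this volume is 45,760 × $270.08 = $12,358,860.80.
Subtracting fixed costs: EBIT = $12,358,860.80 − $6,589,500 = $5,769,360.80.
Interest = $2,073,628.00, so EBIT − I = $3,695,732.80.
DCL = total CM / (EBIT − I) = $12,358,860.80 / $3,695,732.80 = 3.3441.
EPS therefore changes by 3.3441 × (+4.2%) = +14.0%.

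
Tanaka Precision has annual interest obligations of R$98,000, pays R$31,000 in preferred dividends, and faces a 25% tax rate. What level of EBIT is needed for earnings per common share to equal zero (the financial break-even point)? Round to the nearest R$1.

R$139,333

Preferred dividends are paid after tax, so their pre-tax equivalent is R$31,000 ÷ (1 − 0.25) = R$41,333.33.
Financial break-even EBIT = interest + D_p ÷ (1 − t) = R$98,000 + R$41,333.33 = R$139,333.33.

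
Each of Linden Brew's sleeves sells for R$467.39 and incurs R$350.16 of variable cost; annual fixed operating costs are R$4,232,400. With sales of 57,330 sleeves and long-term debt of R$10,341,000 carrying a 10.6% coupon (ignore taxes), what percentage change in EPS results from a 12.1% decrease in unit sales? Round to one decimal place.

-58.4%

Total contribution margin = 57,330 × R$117.23 = R$6,720,795.90.
Operating income = contribution − fixed costs = R$6,720,795.90 − R$4,232,400 = R$2,488,395.90.
Interest = R$1,096,146.00, so EBIT − I = R$1,392,249.90.
Degree of combined leverage = contribution ÷ (EBIT − I) = R$6,720,795.90 ÷ R$1,392,249.90 = 4.8273.
EPS therefore changes by 4.8273 × (-12.1%) = -58.4%.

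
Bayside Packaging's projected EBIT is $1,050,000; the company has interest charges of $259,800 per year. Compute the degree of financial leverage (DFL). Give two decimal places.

Annual interest charges come to $259,800.00.
Degree of financial leverage = EBIT / (EBIT − interest) = $1,050,000 / $790,200.00 = 1.3288.

1.33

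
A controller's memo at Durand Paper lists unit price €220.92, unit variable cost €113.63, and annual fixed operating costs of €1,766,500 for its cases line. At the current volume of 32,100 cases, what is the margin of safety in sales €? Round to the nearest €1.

€3,454,146

Contribution margin per unit = €220.92 − €113.63 = €107.29. Break-even units = €1,766,500 ÷ €107.29 = 16,464.72; break-even revenue = 16,464.72 × €220.92 = €3,637,386.34.
Current sales = 32,100 × €220.92 = €7,091,532.00.
Margin of safety = €7,091,532.00 − €3,637,386.34 = €3,454,146.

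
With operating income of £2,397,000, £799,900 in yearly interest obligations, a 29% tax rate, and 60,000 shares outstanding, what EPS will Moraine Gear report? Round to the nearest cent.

£18.90

Pre-tax income = £2,397,000 − £799,900.00 = £1,597,100.00.
After tax at 29%: net income = £1,597,100.00 × 0.71 = £1,133,941.00.
EPS = £1,133,941.00 ÷ 60,000 = £18.90.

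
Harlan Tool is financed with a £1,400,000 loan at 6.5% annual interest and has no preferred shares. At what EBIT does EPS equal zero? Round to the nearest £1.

£91,000

Annual interest = 6.5% × £1,400,000 = £91,000.00.
Without preferred stock the financial break-even is simply EBIT = interest = £91,000.00.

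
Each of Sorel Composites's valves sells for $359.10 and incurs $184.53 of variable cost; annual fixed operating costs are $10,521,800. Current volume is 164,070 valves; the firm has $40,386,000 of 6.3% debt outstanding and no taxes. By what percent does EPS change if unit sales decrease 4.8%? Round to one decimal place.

-8.8%

Total contribution margin = 164,070 × $174.57 = $28,641,699.90.
EBIT = $28,641,699.90 − $10,521,800 = $18,119,899.90.
After interest of $2,544,318.00, pre-tax earnings = $15,575,581.90.
DCL = total CM / (EBIT − I) = $28,641,699.90 / $15,575,581.90 = 1.8389.
EPS therefore changes by 1.8389 × (-4.8%) = -8.8%.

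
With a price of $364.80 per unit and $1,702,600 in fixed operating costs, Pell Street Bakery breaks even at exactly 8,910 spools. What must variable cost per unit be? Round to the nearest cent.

At break-even, FC = Q × (P − VC), so P − VC = $1,702,600 ÷ 8,910 = $191.0887.
Variable cost per unit = $364.80 − $191.0887 = $173.71.

$173.71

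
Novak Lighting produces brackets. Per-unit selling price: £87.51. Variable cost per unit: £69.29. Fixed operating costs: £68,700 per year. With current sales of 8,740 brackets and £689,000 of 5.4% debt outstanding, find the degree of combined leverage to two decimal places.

At 8,740 units, contribution = 8,740 × £18.22 = £159,242.80.
Subtracting fixed costs: EBIT = £159,242.80 − £68,700 = £90,542.80. Interest = £37,206.00.
DOL = £159,242.80 ÷ £90,542.80 = 1.7588; DFL = £90,542.80 ÷ £53,336.80 = 1.6976.
DCL = DOL × DFL = 1.7588 × 1.6976 = 2.9857.

2.99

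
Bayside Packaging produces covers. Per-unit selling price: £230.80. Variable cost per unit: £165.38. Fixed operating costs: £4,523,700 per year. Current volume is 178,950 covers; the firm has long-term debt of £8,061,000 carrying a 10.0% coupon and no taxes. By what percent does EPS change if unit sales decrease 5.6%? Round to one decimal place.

Total contribution margin = 178,950 × £65.42 = £11,706,909.00.
Subtracting fixed costs: EBIT = £11,706,909.00 − £4,523,700 = £7,183,209.00.
Interest = £806,100.00, so EBIT − I = £6,377,109.00.
Degree of combined leverage = contribution ÷ (EBIT − I) = £11,706,909.00 ÷ £6,377,109.00 = 1.8358.
EPS therefore changes by 1.8358 × (-5.6%) = -10.3%.

-10.3%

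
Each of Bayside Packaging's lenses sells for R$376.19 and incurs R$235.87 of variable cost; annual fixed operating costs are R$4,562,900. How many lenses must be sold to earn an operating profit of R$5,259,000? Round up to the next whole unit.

69,997 lenses

Each unit contributes R$376.19 − R$235.87 = R$140.32.
Need Q such that Q × R$140.32 − R$4,562,900 = R$5,259,000, i.e. Q = R$9,821,900 / R$140.32 = 69,996.44 → 69,997.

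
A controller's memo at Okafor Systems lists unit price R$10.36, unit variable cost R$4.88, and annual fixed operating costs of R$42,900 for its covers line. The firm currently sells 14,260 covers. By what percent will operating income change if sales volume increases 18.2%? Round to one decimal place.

+40.4%

Contribution at this volume is 14,260 × R$5.48 = R$78,144.80.
EBIT = R$78,144.80 − R$42,900 = R$35,244.80.
So DOL = total CM / EBIT = R$78,144.80 / R$35,244.80 = 2.2172.
So EBIT moves 2.2172 × (+18.2%) = +40.4%.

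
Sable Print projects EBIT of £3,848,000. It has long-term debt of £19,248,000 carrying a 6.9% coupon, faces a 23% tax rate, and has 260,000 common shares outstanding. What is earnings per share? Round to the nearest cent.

Pre-tax income = £3,848,000 − £1,328,112.00 = £2,519,888.00.
Net income = £2,519,888.00 × (1 − 0.23) = £1,940,313.76.
EPS = £1,940,313.76 ÷ 260,000 = £7.46.

£7.46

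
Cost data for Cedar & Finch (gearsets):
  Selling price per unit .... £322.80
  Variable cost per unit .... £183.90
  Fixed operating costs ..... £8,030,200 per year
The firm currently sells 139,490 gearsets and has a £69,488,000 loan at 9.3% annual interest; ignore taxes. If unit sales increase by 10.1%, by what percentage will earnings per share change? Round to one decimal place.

At 139,490 units, contribution = 139,490 × £138.90 = £19,375,161.00.
Subtracting fixed costs: EBIT = £19,375,161.00 − £8,030,200 = £11,344,961.00.
Interest = £6,462,384.00, so EBIT − I = £4,882,577.00.
DCL = total CM / (EBIT − I) = £19,375,161.00 / £4,882,577.00 = 3.9682.
EPS therefore changes by 3.9682 × (+10.1%) = +40.1%.

+40.1%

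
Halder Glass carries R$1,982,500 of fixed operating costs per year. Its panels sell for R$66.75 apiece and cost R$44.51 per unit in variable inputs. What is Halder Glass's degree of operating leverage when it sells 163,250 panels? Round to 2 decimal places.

Total contribution margin = 163,250 × R$22.24 = R$3,630,680.00.
EBIT = R$3,630,680.00 − R$1,982,500 = R$1,648,180.00.
So DOL = total CM / EBIT = R$3,630,680.00 / R$1,648,180.00 = 2.2028.

2.20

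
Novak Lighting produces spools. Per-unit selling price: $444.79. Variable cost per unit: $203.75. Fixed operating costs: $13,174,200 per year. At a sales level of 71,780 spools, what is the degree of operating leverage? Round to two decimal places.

Total contribution margin = 71,780 × $241.04 = $17,301,851.20.
Subtracting fixed costs: EBIT = $17,301,851.20 − $13,174,200 = $4,127,651.20.
So DOL = total CM / EBIT = $17,301,851.20 / $4,127,651.20 = 4.1917.

4.19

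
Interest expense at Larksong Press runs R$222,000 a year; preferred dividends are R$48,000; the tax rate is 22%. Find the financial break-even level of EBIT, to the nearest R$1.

R$283,538

Preferred dividends are paid after tax, so their pre-tax equivalent is R$48,000 ÷ (1 − 0.22) = R$61,538.46.
EPS = 0 when EBIT covers interest plus the pre-tax preferred burden: R$222,000 + R$61,538.46 = R$283,538.46.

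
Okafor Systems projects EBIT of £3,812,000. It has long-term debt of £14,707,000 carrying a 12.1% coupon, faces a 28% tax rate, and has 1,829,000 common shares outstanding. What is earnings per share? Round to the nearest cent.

Interest = £1,779,547.00, so EBT = £3,812,000 − £1,779,547.00 = £2,032,453.00.
Net income = £2,032,453.00 × (1 − 0.28) = £1,463,366.16.
EPS = £1,463,366.16 ÷ 1,829,000 = £0.80.

£0.80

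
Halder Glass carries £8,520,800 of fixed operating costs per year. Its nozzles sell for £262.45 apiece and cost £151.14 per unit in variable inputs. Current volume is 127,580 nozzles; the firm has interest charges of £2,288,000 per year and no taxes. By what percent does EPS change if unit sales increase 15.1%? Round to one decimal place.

Contribution at this volume is 127,580 × £111.31 = £14,200,929.80.
Subtracting fixed costs: EBIT = £14,200,929.80 − £8,520,800 = £5,680,129.80.
Interest = £2,288,000.00, so EBIT − I = £3,392,129.80.
DCL = total CM / (EBIT − I) = £14,200,929.80 / £3,392,129.80 = 4.1864.
%ΔEPS = DCL × %ΔSales = 4.1864 × +15.1% = +63.2%.

+63.2%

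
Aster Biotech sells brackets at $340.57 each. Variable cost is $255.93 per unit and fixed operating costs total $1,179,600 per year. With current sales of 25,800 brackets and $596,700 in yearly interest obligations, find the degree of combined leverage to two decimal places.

Contribution at this volume is 25,800 × $84.64 = $2,183,712.00.
Operating income = contribution − fixed costs = $2,183,712.00 − $1,179,600 = $1,004,112.00. Interest = $596,700.00, so EBIT − I = $407,412.00.
DCL = contribution ÷ (EBIT − I) = $2,183,712.00 ÷ $407,412.00 = 5.3600.

5.36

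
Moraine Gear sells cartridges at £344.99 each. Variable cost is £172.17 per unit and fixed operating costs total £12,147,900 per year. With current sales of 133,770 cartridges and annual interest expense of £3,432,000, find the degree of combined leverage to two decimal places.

3.07

Contribution at this volume is 133,770 × £172.82 = £23,118,131.40.
Operating income = contribution − fixed costs = £23,118,131.40 − £12,147,900 = £10,970,231.40. Interest = £3,432,000.00.
DOL = £23,118,131.40 ÷ £10,970,231.40 = 2.1074; DFL = £10,970,231.40 ÷ £7,538,231.40 = 1.4553.
DCL = DOL × DFL = 2.1074 × 1.4553 = 3.0669.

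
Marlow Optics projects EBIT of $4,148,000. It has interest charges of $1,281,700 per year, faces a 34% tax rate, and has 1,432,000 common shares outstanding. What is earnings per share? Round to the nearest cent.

$1.32

Pre-tax income = $4,148,000 − $1,281,700.00 = $2,866,300.00.
Net income = $2,866,300.00 × (1 − 0.34) = $1,891,758.00.
EPS = $1,891,758.00 ÷ 1,432,000 = $1.32.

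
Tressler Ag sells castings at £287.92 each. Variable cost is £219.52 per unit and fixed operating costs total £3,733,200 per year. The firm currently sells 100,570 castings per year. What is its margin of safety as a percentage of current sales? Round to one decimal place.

45.7%

Contribution margin per unit = £287.92 − £219.52 = £68.40. Break-even units = £3,733,200 ÷ £68.40 = 54,578.95; break-even revenue = 54,578.95 × £287.92 = £15,714,370.53.
Actual sales revenue = 100,570 × £287.92 = £28,956,114.40.
Margin of safety = (£28,956,114.40 − £15,714,370.53) ÷ £28,956,114.40 = 45.7%.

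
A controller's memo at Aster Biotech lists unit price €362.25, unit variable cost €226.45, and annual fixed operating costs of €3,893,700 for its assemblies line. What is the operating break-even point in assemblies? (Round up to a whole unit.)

Unit CM = price − variable cost = €362.25 − €226.45 = €135.80.
Break-even volume = fixed costs ÷ CM per unit = €3,893,700 ÷ €135.80 = 28,672.31, so 28,673 assemblies.

28,673 assemblies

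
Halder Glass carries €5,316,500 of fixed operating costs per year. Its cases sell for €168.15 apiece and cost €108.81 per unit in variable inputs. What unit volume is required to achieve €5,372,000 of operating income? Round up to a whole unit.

180,124 cases

Unit CM = price − variable cost = €168.15 − €108.81 = €59.34.
Required volume = (fixed costs + target profit) ÷ CM = (€5,316,500 + €5,372,000) ÷ €59.34 = 180,123.02, so 180,124 cases.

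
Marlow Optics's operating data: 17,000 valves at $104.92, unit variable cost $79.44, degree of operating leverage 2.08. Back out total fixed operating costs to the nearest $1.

$224,910

Total contribution margin = 17,000 × $25.48 = $433,160.00.
Since DOL = CM ÷ EBIT, EBIT = $433,160.00 ÷ 2.08 = $208,250.00.
Fixed costs = CM − EBIT = $433,160.00 − $208,250.00 = $224,910.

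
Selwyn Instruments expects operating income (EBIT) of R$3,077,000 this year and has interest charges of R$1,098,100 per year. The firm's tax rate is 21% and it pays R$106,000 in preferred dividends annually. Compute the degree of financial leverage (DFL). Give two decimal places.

1.67

Interest = R$1,098,100.00.
Pre-tax preferred-dividend burden = R$106,000 ÷ (1 − 0.21) = R$134,177.22.
DFL = EBIT ÷ [EBIT − I − D_p/(1−t)] = R$3,077,000 ÷ [R$3,077,000 − R$1,098,100.00 − R$134,177.22] = R$3,077,000 ÷ R$1,844,722.78 = 1.6680.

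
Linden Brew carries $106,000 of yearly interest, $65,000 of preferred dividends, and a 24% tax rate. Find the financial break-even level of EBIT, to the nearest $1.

Grossing the preferred dividend up to pre-tax terms: $65,000 / (1 − 0.24) = $85,526.32.
EPS = 0 when EBIT covers interest plus the pre-tax preferred burden: $106,000 + $85,526.32 = $191,526.32.

$191,526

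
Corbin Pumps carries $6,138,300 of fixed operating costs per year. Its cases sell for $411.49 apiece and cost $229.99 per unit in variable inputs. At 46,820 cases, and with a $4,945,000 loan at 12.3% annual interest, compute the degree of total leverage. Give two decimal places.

At 46,820 units, contribution = 46,820 × $181.50 = $8,497,830.00.
EBIT = $8,497,830.00 − $6,138,300 = $2,359,530.00. Interest = $608,235.00, so EBIT − I = $1,751,295.00.
Degree of total leverage = total CM / (EBIT − interest) = $8,497,830.00 / $1,751,295.00 = 4.8523.

4.85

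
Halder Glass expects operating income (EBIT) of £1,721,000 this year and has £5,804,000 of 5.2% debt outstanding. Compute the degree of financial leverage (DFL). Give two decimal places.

1.21

Annual interest charges come to £301,808.00.
Degree of financial leverage = EBIT / (EBIT − interest) = £1,721,000 / £1,419,192.00 = 1.2127.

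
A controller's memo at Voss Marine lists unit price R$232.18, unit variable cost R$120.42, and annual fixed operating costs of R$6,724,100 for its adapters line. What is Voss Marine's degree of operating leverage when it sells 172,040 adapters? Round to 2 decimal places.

Total contribution margin = 172,040 × R$111.76 = R$19,227,190.40.
Subtracting fixed costs: EBIT = R$19,227,190.40 − R$6,724,100 = R$12,503,090.40.
Degree of operating leverage = R$19,227,190.40 / R$12,503,090.40 = 1.5378.

1.54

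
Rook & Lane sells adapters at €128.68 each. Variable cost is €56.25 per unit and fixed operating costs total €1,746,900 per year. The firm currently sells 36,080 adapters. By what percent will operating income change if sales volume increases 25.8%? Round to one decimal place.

+77.8%

At 36,080 units, contribution = 36,080 × €72.43 = €2,613,274.40.
Subtracting fixed costs: EBIT = €2,613,274.40 − €1,746,900 = €866,374.40.
Degree of operating leverage = €2,613,274.40 / €866,374.40 = 3.0163.
Operating income changes by 3.0163 × +25.8% = +77.8%.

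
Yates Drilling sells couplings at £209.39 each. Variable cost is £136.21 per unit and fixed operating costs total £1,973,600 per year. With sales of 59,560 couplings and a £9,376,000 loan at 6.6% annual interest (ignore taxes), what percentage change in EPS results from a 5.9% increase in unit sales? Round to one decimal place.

+14.6%

At 59,560 units, contribution = 59,560 × £73.18 = £4,358,600.80.
Operating income = contribution − fixed costs = £4,358,600.80 − £1,973,600 = £2,385,000.80.
After interest of £618,816.00, pre-tax earnings = £1,766,184.80.
DCL = total CM / (EBIT − I) = £4,358,600.80 / £1,766,184.80 = 2.4678.
EPS therefore changes by 2.4678 × (+5.9%) = +14.6%.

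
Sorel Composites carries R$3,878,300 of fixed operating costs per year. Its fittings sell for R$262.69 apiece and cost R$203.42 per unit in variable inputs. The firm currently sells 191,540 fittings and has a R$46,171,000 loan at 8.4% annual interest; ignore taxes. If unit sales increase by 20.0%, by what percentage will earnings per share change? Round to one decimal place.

Total contribution margin = 191,540 × R$59.27 = R$11,352,575.80.
Operating income = contribution − fixed costs = R$11,352,575.80 − R$3,878,300 = R$7,474,275.80.
Interest = R$3,878,364.00, so EBIT − I = R$3,595,911.80.
Degree of combined leverage = contribution ÷ (EBIT − I) = R$11,352,575.80 ÷ R$3,595,911.80 = 3.1571.
EPS therefore changes by 3.1571 × (+20.0%) = +63.1%.

+63.1%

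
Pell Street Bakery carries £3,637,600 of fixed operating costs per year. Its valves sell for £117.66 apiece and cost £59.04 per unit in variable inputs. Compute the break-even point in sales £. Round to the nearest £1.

£7,301,263

CM per unit = £117.66 − £59.04 = £58.62; CM ratio = £58.62 / £117.66 = 0.4982.
Break-even sales = FC ÷ CM ratio = £3,637,600 × £117.66 / £58.62 = £7,301,263.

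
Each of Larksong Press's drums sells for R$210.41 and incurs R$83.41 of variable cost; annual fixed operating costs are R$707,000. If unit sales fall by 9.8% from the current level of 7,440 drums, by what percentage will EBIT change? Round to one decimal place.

-38.9%

Contribution at this volume is 7,440 × R$127.00 = R$944,880.00.
Operating income = contribution − fixed costs = R$944,880.00 − R$707,000 = R$237,880.00.
So DOL = total CM / EBIT = R$944,880.00 / R$237,880.00 = 3.9721.
Operating income changes by 3.9721 × -9.8% = -38.9%.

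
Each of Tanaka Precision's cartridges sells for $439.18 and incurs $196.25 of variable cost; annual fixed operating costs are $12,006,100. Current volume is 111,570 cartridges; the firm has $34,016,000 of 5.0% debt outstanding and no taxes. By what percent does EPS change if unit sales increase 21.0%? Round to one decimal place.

Contribution at this volume is 111,570 × $242.93 = $27,103,700.10.
Subtracting fixed costs: EBIT = $27,103,700.10 − $12,006,100 = $15,097,600.10.
Interest = $1,700,800.00, so EBIT − I = $13,396,800.10.
Degree of combined leverage = contribution ÷ (EBIT − I) = $27,103,700.10 ÷ $13,396,800.10 = 2.0231.
%ΔEPS = DCL × %ΔSales = 2.0231 × +21.0% = +42.5%.

+42.5%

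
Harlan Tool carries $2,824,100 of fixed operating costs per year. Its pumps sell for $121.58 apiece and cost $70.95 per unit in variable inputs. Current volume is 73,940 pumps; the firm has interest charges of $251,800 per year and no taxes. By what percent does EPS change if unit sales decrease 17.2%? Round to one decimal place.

-96.4%

Contribution at this volume is 73,940 × $50.63 = $3,743,582.20.
Subtracting fixed costs: EBIT = $3,743,582.20 − $2,824,100 = $919,482.20.
Interest = $251,800.00, so EBIT − I = $667,682.20.
Degree of combined leverage = contribution ÷ (EBIT − I) = $3,743,582.20 ÷ $667,682.20 = 5.6068.
EPS therefore changes by 5.6068 × (-17.2%) = -96.4%.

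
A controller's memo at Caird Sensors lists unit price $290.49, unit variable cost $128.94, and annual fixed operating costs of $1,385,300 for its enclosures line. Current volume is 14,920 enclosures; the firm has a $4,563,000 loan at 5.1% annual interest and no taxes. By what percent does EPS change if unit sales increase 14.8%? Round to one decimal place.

+45.0%

Total contribution margin = 14,920 × $161.55 = $2,410,326.00.
Subtracting fixed costs: EBIT = $2,410,326.00 − $1,385,300 = $1,025,026.00.
Interest = $232,713.00, so EBIT − I = $792,313.00.
Degree of combined leverage = contribution ÷ (EBIT − I) = $2,410,326.00 ÷ $792,313.00 = 3.0421.
%ΔEPS = DCL × %ΔSales = 3.0421 × +14.8% = +45.0%.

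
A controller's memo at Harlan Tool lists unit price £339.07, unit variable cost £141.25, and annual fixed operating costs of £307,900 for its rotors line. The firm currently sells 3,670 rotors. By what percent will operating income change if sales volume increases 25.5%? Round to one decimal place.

+44.3%

At 3,670 units, contribution = 3,670 × £197.82 = £725,999.40.
Subtracting fixed costs: EBIT = £725,999.40 − £307,900 = £418,099.40.
DOL = contribution ÷ EBIT = £725,999.40 ÷ £418,099.40 = 1.7364.
Operating income changes by 1.7364 × +25.5% = +44.3%.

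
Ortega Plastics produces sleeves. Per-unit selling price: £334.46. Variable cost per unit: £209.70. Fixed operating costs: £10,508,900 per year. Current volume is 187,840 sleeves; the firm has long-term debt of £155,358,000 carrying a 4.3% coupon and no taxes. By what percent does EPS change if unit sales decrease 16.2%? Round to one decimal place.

Total contribution margin = 187,840 × £124.76 = £23,434,918.40.
Subtracting fixed costs: EBIT = £23,434,918.40 − £10,508,900 = £12,926,018.40.
Interest = £6,680,394.00, so EBIT − I = £6,245,624.40.
Degree of combined leverage = contribution ÷ (EBIT − I) = £23,434,918.40 ÷ £6,245,624.40 = 3.7522.
EPS therefore changes by 3.7522 × (-16.2%) = -60.8%.

-60.8%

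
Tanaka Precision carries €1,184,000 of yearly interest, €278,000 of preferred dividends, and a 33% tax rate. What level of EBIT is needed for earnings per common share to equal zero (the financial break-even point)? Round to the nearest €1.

Preferred dividends are paid after tax, so their pre-tax equivalent is €278,000 ÷ (1 − 0.33) = €414,925.37.
EPS = 0 when EBIT covers interest plus the pre-tax preferred burden: €1,184,000 + €414,925.37 = €1,598,925.37.

€1,598,925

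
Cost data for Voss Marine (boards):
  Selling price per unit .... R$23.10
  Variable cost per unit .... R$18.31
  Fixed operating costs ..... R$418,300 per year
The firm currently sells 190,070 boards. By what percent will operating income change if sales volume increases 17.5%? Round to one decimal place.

+32.4%

Total contribution margin = 190,070 × R$4.79 = R$910,435.30.
Subtracting fixed costs: EBIT = R$910,435.30 − R$418,300 = R$492,135.30.
Degree of operating leverage = R$910,435.30 / R$492,135.30 = 1.8500.
%ΔEBIT = DOL × %ΔSales = 1.8500 × +17.5% = +32.4%.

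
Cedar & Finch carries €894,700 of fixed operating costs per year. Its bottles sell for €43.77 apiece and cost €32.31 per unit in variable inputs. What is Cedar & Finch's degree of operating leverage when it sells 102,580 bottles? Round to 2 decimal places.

4.19

Contribution at this volume is 102,580 × €11.46 = €1,175,566.80.
EBIT = €1,175,566.80 − €894,700 = €280,866.80.
So DOL = total CM / EBIT = €1,175,566.80 / €280,866.80 = 4.1855.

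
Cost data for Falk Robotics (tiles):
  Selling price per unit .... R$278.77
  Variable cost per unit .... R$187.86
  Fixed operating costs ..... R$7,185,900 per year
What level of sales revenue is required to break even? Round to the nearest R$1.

R$22,035,126

Contribution margin per unit = R$278.77 − R$187.86 = R$90.91, a CM ratio of R$90.91 ÷ R$278.77 = 0.3261.
Break-even sales = FC ÷ CM ratio = R$7,185,900 × R$278.77 / R$90.91 = R$22,035,126.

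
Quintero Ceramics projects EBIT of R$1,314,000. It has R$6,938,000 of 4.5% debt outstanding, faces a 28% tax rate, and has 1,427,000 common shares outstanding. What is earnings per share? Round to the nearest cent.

Interest = R$312,210.00, so EBT = R$1,314,000 − R$312,210.00 = R$1,001,790.00.
After tax at 28%: net income = R$1,001,790.00 × 0.72 = R$721,288.80.
Per share: R$721,288.80 / 1,427,000 shares = R$0.51.

R$0.51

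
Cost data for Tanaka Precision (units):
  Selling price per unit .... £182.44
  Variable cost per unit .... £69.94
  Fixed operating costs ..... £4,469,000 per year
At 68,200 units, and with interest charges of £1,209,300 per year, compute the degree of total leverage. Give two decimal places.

3.85

At 68,200 units, contribution = 68,200 × £112.50 = £7,672,500.00.
Operating income = contribution − fixed costs = £7,672,500.00 − £4,469,000 = £3,203,500.00. Interest = £1,209,300.00, so EBIT − I = £1,994,200.00.
DCL = contribution ÷ (EBIT − I) = £7,672,500.00 ÷ £1,994,200.00 = 3.8474.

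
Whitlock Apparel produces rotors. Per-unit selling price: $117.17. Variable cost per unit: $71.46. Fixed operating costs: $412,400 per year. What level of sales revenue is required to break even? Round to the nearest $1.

$1,057,119

CM per unit = $117.17 − $71.46 = $45.71; CM ratio = $45.71 / $117.17 = 0.3901.
Break-even revenue = fixed costs × price ÷ CM = $412,400 × $117.17 ÷ $45.71 = $1,057,119.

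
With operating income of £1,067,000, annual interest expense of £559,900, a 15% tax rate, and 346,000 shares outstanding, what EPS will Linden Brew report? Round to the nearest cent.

Interest = £559,900.00, so EBT = £1,067,000 − £559,900.00 = £507,100.00.
Net income = £507,100.00 × (1 − 0.15) = £431,035.00.
EPS = £431,035.00 ÷ 346,000 = £1.25.

£1.25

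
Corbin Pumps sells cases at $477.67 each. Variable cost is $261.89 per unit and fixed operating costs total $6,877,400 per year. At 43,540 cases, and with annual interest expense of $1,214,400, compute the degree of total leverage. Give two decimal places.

Total contribution margin = 43,540 × $215.78 = $9,395,061.20.
EBIT = $9,395,061.20 − $6,877,400 = $2,517,661.20. Interest = $1,214,400.00, so EBIT − I = $1,303,261.20.
DCL = contribution ÷ (EBIT − I) = $9,395,061.20 ÷ $1,303,261.20 = 7.2089.

7.21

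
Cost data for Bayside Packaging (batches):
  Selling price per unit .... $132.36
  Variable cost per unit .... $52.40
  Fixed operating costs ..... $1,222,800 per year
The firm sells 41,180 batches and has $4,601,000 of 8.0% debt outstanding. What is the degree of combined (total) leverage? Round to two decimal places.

Contribution at this volume is 41,180 × $79.96 = $3,292,752.80.
EBIT = $3,292,752.80 − $1,222,800 = $2,069,952.80. Interest = $368,080.00.
DOL = $3,292,752.80 ÷ $2,069,952.80 = 1.5907; DFL = $2,069,952.80 ÷ $1,701,872.80 = 1.2163.
DCL = DOL × DFL = 1.5907 × 1.2163 = 1.9348.

1.93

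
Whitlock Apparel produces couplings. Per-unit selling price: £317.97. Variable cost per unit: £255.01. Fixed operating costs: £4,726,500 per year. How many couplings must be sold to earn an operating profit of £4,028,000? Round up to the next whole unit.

Unit CM = price − variable cost = £317.97 − £255.01 = £62.96.
Units = (FC + target) / CM = (£4,726,500 + £4,028,000) / £62.96 = 139,048.60, so 139,049 couplings.

139,049 couplings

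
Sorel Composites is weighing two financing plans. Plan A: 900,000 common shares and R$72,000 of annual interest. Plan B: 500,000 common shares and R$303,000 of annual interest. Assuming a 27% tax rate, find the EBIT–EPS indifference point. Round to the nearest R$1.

Set EPS_A = EPS_B: (EBIT − R$72,000)(1 − 0.27) ÷ 900,000 = (EBIT − R$303,000)(1 − 0.27) ÷ 500,000.
The (1 − t) factor cancels: (EBIT − 72,000) × 500,000 = (EBIT − 303,000) × 900,000.
EBIT × (900,000 − 500,000) = 303,000 × 900,000 − 72,000 × 500,000 = 236,700,000,000, so EBIT = 236,700,000,000 ÷ 400,000 = 591,750.00.

R$591,750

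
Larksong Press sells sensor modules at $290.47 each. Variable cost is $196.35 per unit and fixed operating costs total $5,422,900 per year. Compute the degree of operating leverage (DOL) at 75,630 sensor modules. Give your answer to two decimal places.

Total contribution margin = 75,630 × $94.12 = $7,118,295.60.
EBIT = $7,118,295.60 − $5,422,900 = $1,695,395.60.
So DOL = total CM / EBIT = $7,118,295.60 / $1,695,395.60 = 4.1986.

4.20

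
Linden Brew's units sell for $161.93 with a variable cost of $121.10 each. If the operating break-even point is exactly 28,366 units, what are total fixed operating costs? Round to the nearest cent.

Contribution margin per unit = $161.93 − $121.10 = $40.83.
Fixed costs = break-even units × CM = 28,366 × $40.83 = $1,158,183.78.

$1,158,183.78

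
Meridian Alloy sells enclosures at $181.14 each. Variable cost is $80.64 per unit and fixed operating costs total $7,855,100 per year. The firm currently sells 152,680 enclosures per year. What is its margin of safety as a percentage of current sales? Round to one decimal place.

48.8%

Unit CM = price − variable cost = $181.14 − $80.64 = $100.50. Break-even units = $7,855,100 ÷ $100.50 = 78,160.20; break-even revenue = 78,160.20 × $181.14 = $14,157,938.45.
Actual sales revenue = 152,680 × $181.14 = $27,656,455.20.
Margin of safety = ($27,656,455.20 − $14,157,938.45) ÷ $27,656,455.20 = 48.8%.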